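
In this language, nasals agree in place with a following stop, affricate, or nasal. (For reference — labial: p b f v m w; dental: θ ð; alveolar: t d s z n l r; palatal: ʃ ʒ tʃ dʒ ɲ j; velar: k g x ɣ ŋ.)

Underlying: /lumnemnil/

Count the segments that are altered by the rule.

/m/ before /n/ (alveolar) → [n]
/m/ before /n/ (alveolar) → [n]
2 segments change.

2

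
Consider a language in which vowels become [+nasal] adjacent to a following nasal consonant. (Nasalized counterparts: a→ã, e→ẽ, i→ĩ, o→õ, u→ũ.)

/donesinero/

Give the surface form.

[dõnesĩnero]

/o/ before nasal /n/ → [õ]
/i/ before nasal /n/ → [ĩ]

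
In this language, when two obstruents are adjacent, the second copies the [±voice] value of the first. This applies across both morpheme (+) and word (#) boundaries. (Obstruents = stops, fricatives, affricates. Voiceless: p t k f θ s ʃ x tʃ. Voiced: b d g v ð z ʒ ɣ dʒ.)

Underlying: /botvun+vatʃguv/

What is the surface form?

[botfun+vatʃkuv]

/v/ after /t/ (voiceless) → [f]
/g/ after /tʃ/ (voiceless) → [k]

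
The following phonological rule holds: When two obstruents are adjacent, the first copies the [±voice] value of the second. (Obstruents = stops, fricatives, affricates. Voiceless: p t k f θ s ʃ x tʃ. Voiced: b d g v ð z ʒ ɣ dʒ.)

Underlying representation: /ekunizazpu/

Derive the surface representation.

/z/ before /p/ (voiceless) → [s]

[ekunizaspu]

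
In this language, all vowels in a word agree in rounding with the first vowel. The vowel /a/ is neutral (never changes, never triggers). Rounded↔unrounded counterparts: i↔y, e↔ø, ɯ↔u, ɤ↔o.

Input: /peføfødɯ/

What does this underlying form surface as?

[pefefedɯ]

/ø/ harmonizes with /e/ ([-round]) → [e]
/ø/ harmonizes with /e/ ([-round]) → [e]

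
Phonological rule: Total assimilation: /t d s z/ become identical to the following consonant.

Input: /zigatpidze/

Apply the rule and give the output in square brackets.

[zigappizze]

/t/ before /p/ → [p] (total assimilation)
/d/ before /z/ → [z] (total assimilation)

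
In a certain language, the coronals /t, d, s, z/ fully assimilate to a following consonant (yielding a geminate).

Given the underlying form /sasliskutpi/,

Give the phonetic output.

[sallikkuppi]

/s/ before /l/ → [l] (total assimilation)
/s/ before /k/ → [k] (total assimilation)
/t/ before /p/ → [p] (total assimilation)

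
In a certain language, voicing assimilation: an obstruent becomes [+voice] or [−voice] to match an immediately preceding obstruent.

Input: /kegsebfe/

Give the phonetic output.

[kegzebve]

/s/ after /g/ (voiced) → [z]
/f/ after /b/ (voiced) → [v]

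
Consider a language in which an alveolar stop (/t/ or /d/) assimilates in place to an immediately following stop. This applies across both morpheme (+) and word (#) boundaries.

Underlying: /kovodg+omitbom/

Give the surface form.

[kovogg+omipbom]

/d/ before /g/ (velar) → [g]
/t/ before /b/ (labial) → [p]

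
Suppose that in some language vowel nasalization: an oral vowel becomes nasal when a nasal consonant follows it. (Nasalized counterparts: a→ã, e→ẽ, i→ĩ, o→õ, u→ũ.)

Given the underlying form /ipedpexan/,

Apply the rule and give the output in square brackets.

[ipedpexãn]

/a/ before nasal /n/ → [ã]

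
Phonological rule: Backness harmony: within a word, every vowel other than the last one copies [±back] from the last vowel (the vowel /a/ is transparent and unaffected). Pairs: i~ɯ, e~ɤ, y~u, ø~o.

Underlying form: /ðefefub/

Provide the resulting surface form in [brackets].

[ðɤfɤfub]

/e/ harmonizes with /u/ ([+back]) → [ɤ]
/e/ harmonizes with /u/ ([+back]) → [ɤ]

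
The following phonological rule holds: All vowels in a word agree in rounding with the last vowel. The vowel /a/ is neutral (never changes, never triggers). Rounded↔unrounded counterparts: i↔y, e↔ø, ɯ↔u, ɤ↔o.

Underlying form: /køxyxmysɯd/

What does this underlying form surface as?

[kexixmisɯd]

/ø/ harmonizes with /ɯ/ ([-round]) → [e]
/y/ harmonizes with /ɯ/ ([-round]) → [i]
/y/ harmonizes with /ɯ/ ([-round]) → [i]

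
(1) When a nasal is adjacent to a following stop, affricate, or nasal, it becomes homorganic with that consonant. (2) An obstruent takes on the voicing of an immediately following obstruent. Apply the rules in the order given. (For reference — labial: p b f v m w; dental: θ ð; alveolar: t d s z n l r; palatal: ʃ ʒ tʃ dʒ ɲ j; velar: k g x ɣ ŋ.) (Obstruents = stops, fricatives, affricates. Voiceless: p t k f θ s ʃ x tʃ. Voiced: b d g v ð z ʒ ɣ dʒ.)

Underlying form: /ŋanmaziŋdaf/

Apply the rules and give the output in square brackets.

[ŋammazindaf]

Rule 1: /n/ before /m/ (labial) → [m]
Rule 1: /ŋ/ before /d/ (alveolar) → [n]
After rule 1: ŋammazindaf
Rule 2: no segment meets the rule's conditions; no change.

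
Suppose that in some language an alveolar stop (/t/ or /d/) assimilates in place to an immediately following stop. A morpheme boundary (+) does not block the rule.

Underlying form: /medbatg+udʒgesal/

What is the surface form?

/d/ before /b/ (labial) → [b]
/t/ before /g/ (velar) → [k]

[mebbakg+udʒgesal]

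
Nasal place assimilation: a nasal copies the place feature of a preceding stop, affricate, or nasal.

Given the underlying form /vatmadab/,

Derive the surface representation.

/m/ after /t/ (alveolar) → [n]

[vatnadab]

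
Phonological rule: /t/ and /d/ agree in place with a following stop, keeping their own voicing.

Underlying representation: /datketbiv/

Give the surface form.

[dakkepbiv]

/t/ before /k/ (velar) → [k]
/t/ before /b/ (labial) → [p]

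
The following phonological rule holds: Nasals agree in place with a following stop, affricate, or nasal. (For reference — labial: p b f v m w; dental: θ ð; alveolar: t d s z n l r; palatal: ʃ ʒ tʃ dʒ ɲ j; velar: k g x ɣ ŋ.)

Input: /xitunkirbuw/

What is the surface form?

/n/ before /k/ (velar) → [ŋ]

[xituŋkirbuw]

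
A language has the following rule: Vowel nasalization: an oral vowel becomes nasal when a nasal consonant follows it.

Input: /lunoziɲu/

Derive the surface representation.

[lũnozĩɲu]

/u/ before nasal /n/ → [ũ]
/i/ before nasal /ɲ/ → [ĩ]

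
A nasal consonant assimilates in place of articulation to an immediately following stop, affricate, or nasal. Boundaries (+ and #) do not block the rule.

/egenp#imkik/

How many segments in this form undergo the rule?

/n/ before /p/ (labial) → [m]
/m/ before /k/ (velar) → [ŋ]
2 segments change.

2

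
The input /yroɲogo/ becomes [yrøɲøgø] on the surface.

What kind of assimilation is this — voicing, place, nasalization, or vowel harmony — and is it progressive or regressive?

/o/→[ø] /o/→[ø] /o/→[ø].
Vowels agree with the first vowel, so the harmony is progressive.

vowel harmony, progressive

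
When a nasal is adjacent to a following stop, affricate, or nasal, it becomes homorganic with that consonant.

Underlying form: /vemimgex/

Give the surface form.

/m/ before /g/ (velar) → [ŋ]

[vemiŋgex]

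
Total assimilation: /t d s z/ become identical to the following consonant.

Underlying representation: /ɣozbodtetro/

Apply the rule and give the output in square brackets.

[ɣobbotterro]

/z/ before /b/ → [b] (total assimilation)
/d/ before /t/ → [t] (total assimilation)
/t/ before /r/ → [r] (total assimilation)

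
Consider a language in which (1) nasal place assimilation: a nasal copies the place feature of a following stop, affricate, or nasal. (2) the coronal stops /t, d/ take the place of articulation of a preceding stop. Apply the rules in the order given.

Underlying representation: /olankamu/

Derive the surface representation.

[olaŋkamu]

Rule 1: /n/ before /k/ (velar) → [ŋ]
After rule 1: olaŋkamu
Rule 2: no segment meets the rule's conditions; no change.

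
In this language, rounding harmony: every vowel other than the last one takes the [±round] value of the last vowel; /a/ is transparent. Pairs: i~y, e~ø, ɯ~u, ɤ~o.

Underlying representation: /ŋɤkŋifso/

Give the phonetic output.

[ŋokŋyfso]

/ɤ/ harmonizes with /o/ ([+round]) → [o]
/i/ harmonizes with /o/ ([+round]) → [y]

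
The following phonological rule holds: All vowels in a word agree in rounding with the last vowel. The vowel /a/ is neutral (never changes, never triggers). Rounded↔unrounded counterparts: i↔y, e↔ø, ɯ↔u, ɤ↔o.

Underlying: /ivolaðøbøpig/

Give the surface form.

/o/ harmonizes with /i/ ([-round]) → [ɤ]
/ø/ harmonizes with /i/ ([-round]) → [e]
/ø/ harmonizes with /i/ ([-round]) → [e]

[ivɤlaðebepig]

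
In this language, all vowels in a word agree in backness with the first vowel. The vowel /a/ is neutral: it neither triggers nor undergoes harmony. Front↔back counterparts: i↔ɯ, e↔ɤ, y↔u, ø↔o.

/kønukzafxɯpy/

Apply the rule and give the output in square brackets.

/u/ harmonizes with /ø/ ([-back]) → [y]
/ɯ/ harmonizes with /ø/ ([-back]) → [i]

[kønykzafxipy]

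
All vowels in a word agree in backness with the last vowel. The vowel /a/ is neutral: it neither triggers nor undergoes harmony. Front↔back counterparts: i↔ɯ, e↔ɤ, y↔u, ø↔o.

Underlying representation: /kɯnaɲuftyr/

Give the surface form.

[kinaɲyftyr]

/ɯ/ harmonizes with /y/ ([-back]) → [i]
/u/ harmonizes with /y/ ([-back]) → [y]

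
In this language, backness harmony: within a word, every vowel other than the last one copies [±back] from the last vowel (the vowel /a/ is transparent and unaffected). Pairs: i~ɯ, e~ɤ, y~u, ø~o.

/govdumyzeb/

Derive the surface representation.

[gøvdymyzeb]

/o/ harmonizes with /e/ ([-back]) → [ø]
/u/ harmonizes with /e/ ([-back]) → [y]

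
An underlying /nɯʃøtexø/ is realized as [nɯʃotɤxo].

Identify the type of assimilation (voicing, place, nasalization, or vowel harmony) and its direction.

/ø/→[o] /e/→[ɤ] /ø/→[o].
Vowels agree with the first vowel, so the harmony is progressive.

vowel harmony, progressive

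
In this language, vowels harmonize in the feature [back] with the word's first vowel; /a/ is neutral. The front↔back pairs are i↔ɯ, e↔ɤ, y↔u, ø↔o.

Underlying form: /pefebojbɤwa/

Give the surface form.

/o/ harmonizes with /e/ ([-back]) → [ø]
/ɤ/ harmonizes with /e/ ([-back]) → [e]

[pefebøjbewa]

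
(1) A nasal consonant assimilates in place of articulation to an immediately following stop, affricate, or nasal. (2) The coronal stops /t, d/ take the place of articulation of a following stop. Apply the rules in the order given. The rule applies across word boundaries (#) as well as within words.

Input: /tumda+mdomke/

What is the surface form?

[tunda+ndoŋke]

Rule 1: /m/ before /d/ (alveolar) → [n]
Rule 1: /m/ before /d/ (alveolar) → [n]
Rule 1: /m/ before /k/ (velar) → [ŋ]
After rule 1: tunda+ndoŋke
Rule 2: no segment meets the rule's conditions; no change.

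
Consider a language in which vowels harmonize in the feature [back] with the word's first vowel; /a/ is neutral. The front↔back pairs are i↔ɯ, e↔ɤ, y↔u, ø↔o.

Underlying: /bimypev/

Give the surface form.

[bimypev]

no segment meets the rule's conditions; no change.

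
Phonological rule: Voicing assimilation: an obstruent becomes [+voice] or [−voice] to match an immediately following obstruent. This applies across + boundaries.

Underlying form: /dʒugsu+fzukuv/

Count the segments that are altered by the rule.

/g/ before /s/ (voiceless) → [k]
/f/ before /z/ (voiced) → [v]
2 segments change.

2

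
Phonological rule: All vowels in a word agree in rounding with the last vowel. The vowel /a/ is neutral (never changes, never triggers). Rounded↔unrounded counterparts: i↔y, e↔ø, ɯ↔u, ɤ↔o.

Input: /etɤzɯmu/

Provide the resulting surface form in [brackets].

/e/ harmonizes with /u/ ([+round]) → [ø]
/ɤ/ harmonizes with /u/ ([+round]) → [o]
/ɯ/ harmonizes with /u/ ([+round]) → [u]

[øtozumu]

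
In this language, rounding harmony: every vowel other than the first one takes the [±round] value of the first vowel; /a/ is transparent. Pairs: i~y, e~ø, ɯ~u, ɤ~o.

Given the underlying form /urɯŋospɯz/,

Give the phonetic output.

/ɯ/ harmonizes with /u/ ([+round]) → [u]
/ɯ/ harmonizes with /u/ ([+round]) → [u]

[uruŋospuz]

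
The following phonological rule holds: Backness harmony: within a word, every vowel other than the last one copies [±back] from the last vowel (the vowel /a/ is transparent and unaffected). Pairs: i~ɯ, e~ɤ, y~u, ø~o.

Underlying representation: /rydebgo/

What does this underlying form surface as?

/y/ harmonizes with /o/ ([+back]) → [u]
/e/ harmonizes with /o/ ([+back]) → [ɤ]

[rudɤbgo]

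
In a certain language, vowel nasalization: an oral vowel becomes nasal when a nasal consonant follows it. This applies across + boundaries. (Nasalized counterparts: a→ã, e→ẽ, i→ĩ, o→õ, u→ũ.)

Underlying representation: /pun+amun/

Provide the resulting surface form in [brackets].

/u/ before nasal /n/ → [ũ]
/a/ before nasal /m/ → [ã]
/u/ before nasal /n/ → [ũ]

[pũn+ãmũn]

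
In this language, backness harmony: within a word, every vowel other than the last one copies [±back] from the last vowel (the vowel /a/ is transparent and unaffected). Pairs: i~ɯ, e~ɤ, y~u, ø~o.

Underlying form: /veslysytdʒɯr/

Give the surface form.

/e/ harmonizes with /ɯ/ ([+back]) → [ɤ]
/y/ harmonizes with /ɯ/ ([+back]) → [u]
/y/ harmonizes with /ɯ/ ([+back]) → [u]

[vɤslusutdʒɯr]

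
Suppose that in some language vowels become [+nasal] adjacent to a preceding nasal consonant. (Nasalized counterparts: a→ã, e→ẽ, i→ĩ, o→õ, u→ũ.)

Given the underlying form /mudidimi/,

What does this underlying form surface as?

/u/ after nasal /m/ → [ũ]
/i/ after nasal /m/ → [ĩ]

[mũdidimĩ]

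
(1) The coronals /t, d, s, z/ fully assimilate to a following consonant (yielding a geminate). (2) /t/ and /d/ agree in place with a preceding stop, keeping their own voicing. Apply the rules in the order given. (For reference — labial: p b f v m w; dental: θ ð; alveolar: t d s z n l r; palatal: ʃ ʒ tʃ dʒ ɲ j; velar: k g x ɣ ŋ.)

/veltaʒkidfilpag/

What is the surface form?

[veltaʒkiffilpag]

Rule 1: /d/ before /f/ → [f] (total assimilation)
After rule 1: veltaʒkiffilpag
Rule 2: no segment meets the rule's conditions; no change.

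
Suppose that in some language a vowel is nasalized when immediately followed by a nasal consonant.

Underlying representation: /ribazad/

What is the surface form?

[ribazad]

no segment meets the rule's conditions; no change.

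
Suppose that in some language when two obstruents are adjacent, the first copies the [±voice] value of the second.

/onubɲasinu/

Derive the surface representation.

no segment meets the rule's conditions; no change.

[onubɲasinu]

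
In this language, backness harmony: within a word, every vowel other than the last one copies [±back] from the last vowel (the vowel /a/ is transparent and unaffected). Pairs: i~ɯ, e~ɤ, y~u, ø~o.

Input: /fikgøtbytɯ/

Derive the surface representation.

/i/ harmonizes with /ɯ/ ([+back]) → [ɯ]
/ø/ harmonizes with /ɯ/ ([+back]) → [o]
/y/ harmonizes with /ɯ/ ([+back]) → [u]

[fɯkgotbutɯ]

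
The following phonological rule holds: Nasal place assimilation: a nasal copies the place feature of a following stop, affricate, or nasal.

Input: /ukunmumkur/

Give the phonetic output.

[ukummuŋkur]

/n/ before /m/ (labial) → [m]
/m/ before /k/ (velar) → [ŋ]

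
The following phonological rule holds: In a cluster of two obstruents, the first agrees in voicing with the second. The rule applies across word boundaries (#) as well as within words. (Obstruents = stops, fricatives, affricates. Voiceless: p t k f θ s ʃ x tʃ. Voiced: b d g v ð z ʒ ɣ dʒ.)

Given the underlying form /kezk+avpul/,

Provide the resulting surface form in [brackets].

[kesk+afpul]

/z/ before /k/ (voiceless) → [s]
/v/ before /p/ (voiceless) → [f]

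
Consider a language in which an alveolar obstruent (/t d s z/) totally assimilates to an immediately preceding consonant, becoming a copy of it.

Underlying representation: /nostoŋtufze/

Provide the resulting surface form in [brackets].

/t/ after /s/ → [s] (total assimilation)
/t/ after /ŋ/ → [ŋ] (total assimilation)
/z/ after /f/ → [f] (total assimilation)

[nossoŋŋuffe]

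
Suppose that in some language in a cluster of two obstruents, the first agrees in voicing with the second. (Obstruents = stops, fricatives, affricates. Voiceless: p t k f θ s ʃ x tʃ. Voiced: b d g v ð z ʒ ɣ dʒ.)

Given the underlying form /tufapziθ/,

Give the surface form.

[tufabziθ]

/p/ before /z/ (voiced) → [b]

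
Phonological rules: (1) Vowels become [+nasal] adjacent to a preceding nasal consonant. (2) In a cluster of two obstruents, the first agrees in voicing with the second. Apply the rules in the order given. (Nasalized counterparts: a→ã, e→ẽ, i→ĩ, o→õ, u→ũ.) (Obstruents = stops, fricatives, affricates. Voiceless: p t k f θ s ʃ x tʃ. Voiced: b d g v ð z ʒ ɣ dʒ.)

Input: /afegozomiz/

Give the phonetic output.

Rule 1: /i/ after nasal /m/ → [ĩ]
After rule 1: afegozomĩz
Rule 2: no segment meets the rule's conditions; no change.

[afegozomĩz]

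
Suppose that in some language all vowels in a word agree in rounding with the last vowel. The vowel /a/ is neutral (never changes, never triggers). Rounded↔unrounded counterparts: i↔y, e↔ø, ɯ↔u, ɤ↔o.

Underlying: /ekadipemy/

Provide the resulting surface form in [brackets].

/e/ harmonizes with /y/ ([+round]) → [ø]
/i/ harmonizes with /y/ ([+round]) → [y]
/e/ harmonizes with /y/ ([+round]) → [ø]

[økadypømy]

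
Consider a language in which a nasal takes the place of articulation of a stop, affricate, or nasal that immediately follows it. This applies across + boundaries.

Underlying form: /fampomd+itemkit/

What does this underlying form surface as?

/m/ before /d/ (alveolar) → [n]
/m/ before /k/ (velar) → [ŋ]

[fampond+iteŋkit]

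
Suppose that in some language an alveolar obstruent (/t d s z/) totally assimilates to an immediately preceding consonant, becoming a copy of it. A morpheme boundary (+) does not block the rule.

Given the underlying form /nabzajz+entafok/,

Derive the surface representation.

/z/ after /b/ → [b] (total assimilation)
/z/ after /j/ → [j] (total assimilation)
/t/ after /n/ → [n] (total assimilation)

[nabbajj+ennafok]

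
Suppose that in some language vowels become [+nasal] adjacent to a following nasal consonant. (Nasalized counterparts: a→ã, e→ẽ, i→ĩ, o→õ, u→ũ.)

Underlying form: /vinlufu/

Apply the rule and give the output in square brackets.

[vĩnlufu]

/i/ before nasal /n/ → [ĩ]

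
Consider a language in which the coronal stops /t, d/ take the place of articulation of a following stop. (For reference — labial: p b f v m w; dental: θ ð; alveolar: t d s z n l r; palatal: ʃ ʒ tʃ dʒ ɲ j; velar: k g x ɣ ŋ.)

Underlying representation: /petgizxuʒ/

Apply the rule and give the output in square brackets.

[pekgizxuʒ]

/t/ before /g/ (velar) → [k]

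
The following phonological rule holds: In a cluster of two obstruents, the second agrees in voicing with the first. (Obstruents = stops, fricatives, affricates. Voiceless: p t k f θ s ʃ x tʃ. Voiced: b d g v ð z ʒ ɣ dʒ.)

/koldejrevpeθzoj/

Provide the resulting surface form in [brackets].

/p/ after /v/ (voiced) → [b]
/z/ after /θ/ (voiceless) → [s]

[koldejrevbeθsoj]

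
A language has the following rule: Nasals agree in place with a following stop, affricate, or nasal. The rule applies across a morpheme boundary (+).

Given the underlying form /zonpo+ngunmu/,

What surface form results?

/n/ before /p/ (labial) → [m]
/n/ before /g/ (velar) → [ŋ]
/n/ before /m/ (labial) → [m]

[zompo+ŋgummu]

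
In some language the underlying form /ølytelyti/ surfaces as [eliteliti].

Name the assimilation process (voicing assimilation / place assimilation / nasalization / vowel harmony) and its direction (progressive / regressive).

/ø/→[e] /y/→[i] /y/→[i].
Vowels agree with the last vowel, so the harmony is regressive.

vowel harmony, regressive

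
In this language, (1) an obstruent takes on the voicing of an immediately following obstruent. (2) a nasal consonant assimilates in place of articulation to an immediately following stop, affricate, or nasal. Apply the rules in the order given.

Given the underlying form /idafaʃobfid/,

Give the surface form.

[idafaʃopfid]

Rule 1: /b/ before /f/ (voiceless) → [p]
After rule 1: idafaʃopfid
Rule 2: no segment meets the rule's conditions; no change.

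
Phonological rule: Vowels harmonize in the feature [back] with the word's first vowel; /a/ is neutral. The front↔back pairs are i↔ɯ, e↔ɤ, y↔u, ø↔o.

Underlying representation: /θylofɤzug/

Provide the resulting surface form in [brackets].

[θyløfezyg]

/o/ harmonizes with /y/ ([-back]) → [ø]
/ɤ/ harmonizes with /y/ ([-back]) → [e]
/u/ harmonizes with /y/ ([-back]) → [y]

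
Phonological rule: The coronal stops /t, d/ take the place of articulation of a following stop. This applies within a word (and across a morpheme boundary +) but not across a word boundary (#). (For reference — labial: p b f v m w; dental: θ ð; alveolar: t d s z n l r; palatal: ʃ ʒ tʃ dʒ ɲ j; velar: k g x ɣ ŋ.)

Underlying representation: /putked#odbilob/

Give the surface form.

/t/ before /k/ (velar) → [k]
/d/ before /b/ (labial) → [b]

[pukked#obbilob]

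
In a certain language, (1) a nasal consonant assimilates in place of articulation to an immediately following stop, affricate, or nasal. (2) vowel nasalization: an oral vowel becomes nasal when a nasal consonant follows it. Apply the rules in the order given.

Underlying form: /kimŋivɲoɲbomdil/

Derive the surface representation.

Rule 1: /m/ before /ŋ/ (velar) → [ŋ]
Rule 1: /ɲ/ before /b/ (labial) → [m]
Rule 1: /m/ before /d/ (alveolar) → [n]
After rule 1: kiŋŋivɲombondil
Rule 2: /i/ before nasal /ŋ/ → [ĩ]
Rule 2: /o/ before nasal /m/ → [õ]
Rule 2: /o/ before nasal /n/ → [õ]

[kĩŋŋivɲõmbõndil]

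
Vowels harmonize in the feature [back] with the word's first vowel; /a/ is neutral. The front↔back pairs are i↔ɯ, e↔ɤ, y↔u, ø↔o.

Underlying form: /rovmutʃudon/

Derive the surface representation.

[rovmutʃudon]

no segment meets the rule's conditions; no change.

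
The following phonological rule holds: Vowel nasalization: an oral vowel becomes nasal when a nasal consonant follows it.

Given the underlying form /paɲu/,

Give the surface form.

[pãɲu]

/a/ before nasal /ɲ/ → [ã]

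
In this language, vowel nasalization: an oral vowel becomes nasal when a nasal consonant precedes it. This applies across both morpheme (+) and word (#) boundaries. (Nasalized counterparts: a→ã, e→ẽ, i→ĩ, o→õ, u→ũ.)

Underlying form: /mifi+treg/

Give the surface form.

/i/ after nasal /m/ → [ĩ]

[mĩfi+treg]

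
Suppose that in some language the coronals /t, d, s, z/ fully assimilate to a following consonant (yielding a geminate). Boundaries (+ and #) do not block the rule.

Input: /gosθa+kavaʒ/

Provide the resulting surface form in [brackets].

/s/ before /θ/ → [θ] (total assimilation)

[goθθa+kavaʒ]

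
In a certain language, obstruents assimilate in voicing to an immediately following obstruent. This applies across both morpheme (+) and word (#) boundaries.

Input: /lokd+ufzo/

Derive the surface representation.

[logd+uvzo]

/k/ before /d/ (voiced) → [g]
/f/ before /z/ (voiced) → [v]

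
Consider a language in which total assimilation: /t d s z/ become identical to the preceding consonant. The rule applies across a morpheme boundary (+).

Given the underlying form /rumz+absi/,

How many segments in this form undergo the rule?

/z/ after /m/ → [m] (total assimilation)
/s/ after /b/ → [b] (total assimilation)
2 segments change.

2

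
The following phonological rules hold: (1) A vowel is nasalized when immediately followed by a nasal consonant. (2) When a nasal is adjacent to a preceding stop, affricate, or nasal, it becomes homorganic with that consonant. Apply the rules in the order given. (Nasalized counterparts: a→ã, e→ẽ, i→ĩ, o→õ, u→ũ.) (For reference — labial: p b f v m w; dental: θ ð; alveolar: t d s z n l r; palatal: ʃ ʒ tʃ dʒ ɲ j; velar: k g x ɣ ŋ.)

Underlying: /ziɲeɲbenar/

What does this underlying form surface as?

Rule 1: /i/ before nasal /ɲ/ → [ĩ]
Rule 1: /e/ before nasal /ɲ/ → [ẽ]
Rule 1: /e/ before nasal /n/ → [ẽ]
After rule 1: zĩɲẽɲbẽnar
Rule 2: no segment meets the rule's conditions; no change.

[zĩɲẽɲbẽnar]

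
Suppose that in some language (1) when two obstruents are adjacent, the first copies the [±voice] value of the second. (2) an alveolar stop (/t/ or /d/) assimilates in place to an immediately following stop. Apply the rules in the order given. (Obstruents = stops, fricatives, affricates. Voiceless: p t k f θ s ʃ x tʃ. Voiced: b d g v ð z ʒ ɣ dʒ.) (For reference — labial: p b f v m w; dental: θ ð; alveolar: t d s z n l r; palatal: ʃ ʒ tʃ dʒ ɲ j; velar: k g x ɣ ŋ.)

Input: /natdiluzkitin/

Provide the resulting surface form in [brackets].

[naddiluskitin]

Rule 1: /t/ before /d/ (voiced) → [d]
Rule 1: /z/ before /k/ (voiceless) → [s]
After rule 1: naddiluskitin
Rule 2: no segment meets the rule's conditions; no change.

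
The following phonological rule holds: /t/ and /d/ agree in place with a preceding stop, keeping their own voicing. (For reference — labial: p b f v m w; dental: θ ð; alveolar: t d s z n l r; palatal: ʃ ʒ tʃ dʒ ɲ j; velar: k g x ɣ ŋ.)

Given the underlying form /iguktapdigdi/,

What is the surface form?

/t/ after /k/ (velar) → [k]
/d/ after /p/ (labial) → [b]
/d/ after /g/ (velar) → [g]

[igukkapbiggi]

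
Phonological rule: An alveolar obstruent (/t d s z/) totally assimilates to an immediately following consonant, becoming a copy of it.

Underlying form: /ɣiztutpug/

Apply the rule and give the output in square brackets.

/z/ before /t/ → [t] (total assimilation)
/t/ before /p/ → [p] (total assimilation)

[ɣittuppug]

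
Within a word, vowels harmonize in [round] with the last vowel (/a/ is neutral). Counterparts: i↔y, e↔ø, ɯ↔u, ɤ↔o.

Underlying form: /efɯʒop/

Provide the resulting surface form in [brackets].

/e/ harmonizes with /o/ ([+round]) → [ø]
/ɯ/ harmonizes with /o/ ([+round]) → [u]

[øfuʒop]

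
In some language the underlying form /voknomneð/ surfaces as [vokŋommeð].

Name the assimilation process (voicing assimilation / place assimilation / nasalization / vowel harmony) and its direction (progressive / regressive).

/n/→[ŋ] /n/→[m].
Each target copies a feature from the preceding segment, so the direction is progressive.

place assimilation, progressive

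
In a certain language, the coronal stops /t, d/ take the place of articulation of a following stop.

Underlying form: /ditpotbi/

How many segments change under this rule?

/t/ before /p/ (labial) → [p]
/t/ before /b/ (labial) → [p]
2 segments change.

2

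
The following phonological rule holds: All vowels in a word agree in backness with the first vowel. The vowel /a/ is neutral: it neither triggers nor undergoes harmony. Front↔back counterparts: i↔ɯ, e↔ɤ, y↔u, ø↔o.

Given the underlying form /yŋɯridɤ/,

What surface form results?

/ɯ/ harmonizes with /y/ ([-back]) → [i]
/ɤ/ harmonizes with /y/ ([-back]) → [e]

[yŋiride]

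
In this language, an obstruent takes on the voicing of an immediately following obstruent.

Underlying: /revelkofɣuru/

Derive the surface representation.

/f/ before /ɣ/ (voiced) → [v]

[revelkovɣuru]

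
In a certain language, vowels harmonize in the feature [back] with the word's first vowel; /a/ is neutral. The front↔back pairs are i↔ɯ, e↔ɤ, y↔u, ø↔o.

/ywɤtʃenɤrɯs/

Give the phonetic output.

/ɤ/ harmonizes with /y/ ([-back]) → [e]
/ɤ/ harmonizes with /y/ ([-back]) → [e]
/ɯ/ harmonizes with /y/ ([-back]) → [i]

[ywetʃeneris]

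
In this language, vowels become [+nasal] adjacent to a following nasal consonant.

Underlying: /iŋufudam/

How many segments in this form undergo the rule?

2

/i/ before nasal /ŋ/ → [ĩ]
/a/ before nasal /m/ → [ã]
2 segments change.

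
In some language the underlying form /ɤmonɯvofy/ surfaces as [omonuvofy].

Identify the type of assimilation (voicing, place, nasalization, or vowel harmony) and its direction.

/ɤ/→[o] /ɯ/→[u].
Vowels agree with the last vowel, so the harmony is regressive.

vowel harmony, regressive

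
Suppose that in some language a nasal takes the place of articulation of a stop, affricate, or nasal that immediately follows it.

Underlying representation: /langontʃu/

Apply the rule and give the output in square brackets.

/n/ before /g/ (velar) → [ŋ]
/n/ before /tʃ/ (palatal) → [ɲ]

[laŋgoɲtʃu]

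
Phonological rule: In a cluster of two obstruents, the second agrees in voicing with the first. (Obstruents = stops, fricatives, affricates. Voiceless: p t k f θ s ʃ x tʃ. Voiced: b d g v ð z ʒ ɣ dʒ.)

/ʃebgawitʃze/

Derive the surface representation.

/z/ after /tʃ/ (voiceless) → [s]

[ʃebgawitʃse]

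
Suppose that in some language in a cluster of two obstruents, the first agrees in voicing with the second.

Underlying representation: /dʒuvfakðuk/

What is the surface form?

[dʒuffagðuk]

/v/ before /f/ (voiceless) → [f]
/k/ before /ð/ (voiced) → [g]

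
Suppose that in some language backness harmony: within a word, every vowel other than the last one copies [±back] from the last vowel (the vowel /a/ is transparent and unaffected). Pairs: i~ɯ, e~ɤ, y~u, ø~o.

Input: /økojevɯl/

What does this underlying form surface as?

[okojɤvɯl]

/ø/ harmonizes with /ɯ/ ([+back]) → [o]
/e/ harmonizes with /ɯ/ ([+back]) → [ɤ]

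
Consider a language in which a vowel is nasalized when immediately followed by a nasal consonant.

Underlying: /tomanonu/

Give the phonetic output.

/o/ before nasal /m/ → [õ]
/a/ before nasal /n/ → [ã]
/o/ before nasal /n/ → [õ]

[tõmãnõnu]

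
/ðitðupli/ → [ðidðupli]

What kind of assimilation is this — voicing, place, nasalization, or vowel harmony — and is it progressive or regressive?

voicing assimilation, regressive

/t/→[d].
Each target copies a feature from the following segment, so the direction is regressive.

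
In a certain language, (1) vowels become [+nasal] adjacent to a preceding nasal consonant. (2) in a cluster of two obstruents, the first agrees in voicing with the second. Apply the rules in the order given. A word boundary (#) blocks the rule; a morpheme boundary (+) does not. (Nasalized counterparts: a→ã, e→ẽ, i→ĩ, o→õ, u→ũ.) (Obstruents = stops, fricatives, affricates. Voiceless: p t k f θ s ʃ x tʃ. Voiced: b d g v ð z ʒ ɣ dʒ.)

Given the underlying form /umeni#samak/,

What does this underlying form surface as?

Rule 1: /e/ after nasal /m/ → [ẽ]
Rule 1: /i/ after nasal /n/ → [ĩ]
Rule 1: /a/ after nasal /m/ → [ã]
After rule 1: umẽnĩ#samãk
Rule 2: no segment meets the rule's conditions; no change.

[umẽnĩ#samãk]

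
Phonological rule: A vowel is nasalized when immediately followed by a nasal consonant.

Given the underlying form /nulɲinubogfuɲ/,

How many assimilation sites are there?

2

/i/ before nasal /n/ → [ĩ]
/u/ before nasal /ɲ/ → [ũ]
2 segments change.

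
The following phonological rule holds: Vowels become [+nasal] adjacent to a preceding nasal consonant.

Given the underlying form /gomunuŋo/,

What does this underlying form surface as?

/u/ after nasal /m/ → [ũ]
/u/ after nasal /n/ → [ũ]
/o/ after nasal /ŋ/ → [õ]

[gomũnũŋõ]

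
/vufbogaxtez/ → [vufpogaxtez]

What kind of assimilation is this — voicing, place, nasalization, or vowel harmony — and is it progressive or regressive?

/b/→[p].
Each target copies a feature from the preceding segment, so the direction is progressive.

voicing assimilation, progressive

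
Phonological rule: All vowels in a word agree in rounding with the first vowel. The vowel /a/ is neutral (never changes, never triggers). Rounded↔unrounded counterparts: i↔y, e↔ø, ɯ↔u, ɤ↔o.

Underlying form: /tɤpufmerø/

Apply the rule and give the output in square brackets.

/u/ harmonizes with /ɤ/ ([-round]) → [ɯ]
/ø/ harmonizes with /ɤ/ ([-round]) → [e]

[tɤpɯfmere]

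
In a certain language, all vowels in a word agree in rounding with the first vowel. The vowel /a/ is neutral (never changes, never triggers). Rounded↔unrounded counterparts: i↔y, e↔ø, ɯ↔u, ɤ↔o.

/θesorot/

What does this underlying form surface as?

/o/ harmonizes with /e/ ([-round]) → [ɤ]
/o/ harmonizes with /e/ ([-round]) → [ɤ]

[θesɤrɤt]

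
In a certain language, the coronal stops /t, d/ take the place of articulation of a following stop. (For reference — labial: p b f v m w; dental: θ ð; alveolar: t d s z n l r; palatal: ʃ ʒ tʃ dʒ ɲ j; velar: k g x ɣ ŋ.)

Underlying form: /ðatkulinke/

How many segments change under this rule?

1

/t/ before /k/ (velar) → [k]
1 segment changes.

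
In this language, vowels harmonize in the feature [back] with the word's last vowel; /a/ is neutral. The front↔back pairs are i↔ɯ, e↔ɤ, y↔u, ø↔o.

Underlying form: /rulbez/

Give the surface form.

[rylbez]

/u/ harmonizes with /e/ ([-back]) → [y]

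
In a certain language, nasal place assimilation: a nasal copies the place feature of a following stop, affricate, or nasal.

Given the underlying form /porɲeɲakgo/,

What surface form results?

no segment meets the rule's conditions; no change.

[porɲeɲakgo]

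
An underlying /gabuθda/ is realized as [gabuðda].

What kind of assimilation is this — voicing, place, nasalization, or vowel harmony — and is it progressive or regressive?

/θ/→[ð].
Each target copies a feature from the following segment, so the direction is regressive.

voicing assimilation, regressive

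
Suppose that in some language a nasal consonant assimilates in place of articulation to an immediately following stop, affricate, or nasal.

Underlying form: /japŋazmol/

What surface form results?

[japŋazmol]

no segment meets the rule's conditions; no change.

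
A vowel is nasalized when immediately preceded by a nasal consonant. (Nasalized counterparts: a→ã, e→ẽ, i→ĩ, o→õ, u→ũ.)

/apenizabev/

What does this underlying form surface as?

[apenĩzabev]

/i/ after nasal /n/ → [ĩ]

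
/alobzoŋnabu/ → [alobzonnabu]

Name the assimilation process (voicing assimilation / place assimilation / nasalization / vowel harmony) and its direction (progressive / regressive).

/ŋ/→[n].
Each target copies a feature from the following segment, so the direction is regressive.

place assimilation, regressive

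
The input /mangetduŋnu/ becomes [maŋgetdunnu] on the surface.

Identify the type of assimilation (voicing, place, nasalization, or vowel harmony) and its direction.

/n/→[ŋ] /ŋ/→[n].
Each target copies a feature from the following segment, so the direction is regressive.

place assimilation, regressive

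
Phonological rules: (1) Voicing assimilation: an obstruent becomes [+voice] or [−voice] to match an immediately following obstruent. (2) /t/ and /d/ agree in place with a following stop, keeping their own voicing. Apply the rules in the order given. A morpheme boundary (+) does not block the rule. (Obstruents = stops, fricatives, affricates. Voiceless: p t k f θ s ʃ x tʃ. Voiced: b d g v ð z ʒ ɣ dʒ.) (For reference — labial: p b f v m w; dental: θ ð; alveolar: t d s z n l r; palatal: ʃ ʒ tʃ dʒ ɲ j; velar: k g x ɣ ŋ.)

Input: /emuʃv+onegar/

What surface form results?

Rule 1: /ʃ/ before /v/ (voiced) → [ʒ]
After rule 1: emuʒv+onegar
Rule 2: no segment meets the rule's conditions; no change.

[emuʒv+onegar]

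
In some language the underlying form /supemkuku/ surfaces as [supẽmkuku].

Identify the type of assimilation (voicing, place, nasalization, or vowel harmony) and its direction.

/e/→[ẽ].
Each target copies a feature from the following segment, so the direction is regressive.

nasalization, regressive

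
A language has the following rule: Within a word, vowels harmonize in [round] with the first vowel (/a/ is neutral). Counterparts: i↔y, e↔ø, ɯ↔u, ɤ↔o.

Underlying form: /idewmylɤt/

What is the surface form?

/y/ harmonizes with /i/ ([-round]) → [i]

[idewmilɤt]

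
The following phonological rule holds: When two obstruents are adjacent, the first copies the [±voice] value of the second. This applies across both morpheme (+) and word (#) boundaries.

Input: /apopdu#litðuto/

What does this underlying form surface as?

[apobdu#lidðuto]

/p/ before /d/ (voiced) → [b]
/t/ before /ð/ (voiced) → [d]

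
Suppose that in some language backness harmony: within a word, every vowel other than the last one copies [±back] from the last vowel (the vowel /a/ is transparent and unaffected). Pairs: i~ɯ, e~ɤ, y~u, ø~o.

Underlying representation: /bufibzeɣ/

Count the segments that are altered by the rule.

1

/u/ harmonizes with /e/ ([-back]) → [y]
1 segment changes.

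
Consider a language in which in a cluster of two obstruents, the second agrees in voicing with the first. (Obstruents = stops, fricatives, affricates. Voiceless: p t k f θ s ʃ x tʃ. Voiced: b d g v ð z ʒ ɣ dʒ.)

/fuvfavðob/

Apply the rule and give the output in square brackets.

/f/ after /v/ (voiced) → [v]

[fuvvavðob]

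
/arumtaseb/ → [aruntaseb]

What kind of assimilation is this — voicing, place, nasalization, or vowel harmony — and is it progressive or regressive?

place assimilation, regressive

/m/→[n].
Each target copies a feature from the following segment, so the direction is regressive.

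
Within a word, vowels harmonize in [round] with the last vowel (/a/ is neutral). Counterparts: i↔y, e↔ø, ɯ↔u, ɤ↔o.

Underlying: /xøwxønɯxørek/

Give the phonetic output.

[xewxenɯxerek]

/ø/ harmonizes with /e/ ([-round]) → [e]
/ø/ harmonizes with /e/ ([-round]) → [e]
/ø/ harmonizes with /e/ ([-round]) → [e]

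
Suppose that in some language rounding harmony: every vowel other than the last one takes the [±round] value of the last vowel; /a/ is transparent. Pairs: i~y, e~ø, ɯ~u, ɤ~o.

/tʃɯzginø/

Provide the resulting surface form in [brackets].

[tʃuzgynø]

/ɯ/ harmonizes with /ø/ ([+round]) → [u]
/i/ harmonizes with /ø/ ([+round]) → [y]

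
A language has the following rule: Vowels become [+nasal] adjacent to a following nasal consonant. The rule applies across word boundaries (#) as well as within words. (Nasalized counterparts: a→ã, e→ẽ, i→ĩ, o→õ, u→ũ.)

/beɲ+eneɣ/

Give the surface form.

[bẽɲ+ẽneɣ]

/e/ before nasal /ɲ/ → [ẽ]
/e/ before nasal /n/ → [ẽ]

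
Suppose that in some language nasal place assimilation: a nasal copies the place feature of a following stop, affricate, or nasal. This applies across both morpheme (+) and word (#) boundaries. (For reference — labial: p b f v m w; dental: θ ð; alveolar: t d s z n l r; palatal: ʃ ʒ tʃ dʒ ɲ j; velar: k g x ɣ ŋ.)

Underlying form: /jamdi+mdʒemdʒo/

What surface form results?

/m/ before /d/ (alveolar) → [n]
/m/ before /dʒ/ (palatal) → [ɲ]
/m/ before /dʒ/ (palatal) → [ɲ]

[jandi+ɲdʒeɲdʒo]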